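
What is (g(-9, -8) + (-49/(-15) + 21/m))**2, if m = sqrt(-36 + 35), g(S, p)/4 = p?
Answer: 86536/225 + 6034*I/5 ≈ 384.6 + 1206.8*I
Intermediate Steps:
g(S, p) = 4*p
m = I (m = sqrt(-1) = I ≈ 1.0*I)
(g(-9, -8) + (-49/(-15) + 21/m))**2 = (4*(-8) + (-49/(-15) + 21/I))**2 = (-32 + (-49*(-1/15) + 21*(-I)))**2 = (-32 + (49/15 - 21*I))**2 = (-431/15 - 21*I)**2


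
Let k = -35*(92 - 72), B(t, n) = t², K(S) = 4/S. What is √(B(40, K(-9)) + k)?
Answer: 30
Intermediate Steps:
k = -700 (k = -35*20 = -700)
√(B(40, K(-9)) + k) = √(40² - 700) = √(1600 - 700) = √900 = 30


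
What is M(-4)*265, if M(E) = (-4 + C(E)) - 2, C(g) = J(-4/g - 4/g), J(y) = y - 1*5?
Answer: -2385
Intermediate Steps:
J(y) = -5 + y (J(y) = y - 5 = -5 + y)
C(g) = -5 - 8/g (C(g) = -5 + (-4/g - 4/g) = -5 - 8/g)
M(E) = -11 - 8/E (M(E) = (-4 + (-5 - 8/E)) - 2 = (-9 - 8/E) - 2 = -11 - 8/E)
M(-4)*265 = (-11 - 8/(-4))*265 = (-11 - 8*(-1/4))*265 = (-11 + 2)*265 = -9*265 = -2385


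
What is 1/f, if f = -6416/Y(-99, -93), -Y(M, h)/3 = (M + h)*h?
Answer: 3348/401 ≈ 8.3491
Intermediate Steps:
Y(M, h) = -3*h*(M + h) (Y(M, h) = -3*(M + h)*h = -3*h*(M + h))
f = 401/3348 (f = -6416*1/(279*(-99 - 93)) = -6416/((-3*(-93)*(-192))) = -6416/(-53568) = -6416*(-1/53568) = 401/3348 ≈ 0.11977)
1/f = 1/(401/3348) = 3348/401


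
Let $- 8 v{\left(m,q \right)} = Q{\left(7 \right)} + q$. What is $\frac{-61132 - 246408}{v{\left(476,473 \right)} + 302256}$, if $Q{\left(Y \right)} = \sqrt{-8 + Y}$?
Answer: $- \frac{2974004062000}{2922334440313} - \frac{1230160 i}{2922334440313} \approx -1.0177 - 4.2095 \cdot 10^{-7} i$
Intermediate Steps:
$v{\left(m,q \right)} = - \frac{i}{8} - \frac{q}{8}$ ($v{\left(m,q \right)} = - \frac{\sqrt{-8 + 7} + q}{8} = - \frac{\sqrt{-1} + q}{8} = - \frac{i + q}{8} = - \frac{i}{8} - \frac{q}{8}$)
$\frac{-61132 - 246408}{v{\left(476,473 \right)} + 302256} = \frac{-61132 - 246408}{\left(- \frac{i}{8} - \frac{473}{8}\right) + 302256} = - \frac{307540}{\left(- \frac{i}{8} - \frac{473}{8}\right) + 302256} = - \frac{307540}{\left(- \frac{473}{8} - \frac{i}{8}\right) + 302256} = - \frac{307540}{\frac{2417575}{8} - \frac{i}{8}} = - 307540 \frac{32 \left(\frac{2417575}{8} + \frac{i}{8}\right)}{2922334440313} = - \frac{9841280 \left(\frac{2417575}{8} + \frac{i}{8}\right)}{2922334440313}$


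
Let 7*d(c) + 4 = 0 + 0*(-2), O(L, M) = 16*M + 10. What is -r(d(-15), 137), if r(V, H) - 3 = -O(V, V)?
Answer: -15/7 ≈ -2.1429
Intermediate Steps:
O(L, M) = 10 + 16*M
d(c) = -4/7 (d(c) = -4/7 + (0 + 0*(-2))/7 = -4/7 + (0 + 0)/7 = -4/7 + (⅐)*0 = -4/7 + 0 = -4/7)
r(V, H) = -7 - 16*V (r(V, H) = 3 - (10 + 16*V) = 3 + (-10 - 16*V) = -7 - 16*V)
-r(d(-15), 137) = -(-7 - 16*(-4/7)) = -(-7 + 64/7) = -1*15/7 = -15/7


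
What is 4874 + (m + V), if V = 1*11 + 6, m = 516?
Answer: 5407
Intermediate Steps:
V = 17 (V = 11 + 6 = 17)
4874 + (m + V) = 4874 + (516 + 17) = 4874 + 533 = 5407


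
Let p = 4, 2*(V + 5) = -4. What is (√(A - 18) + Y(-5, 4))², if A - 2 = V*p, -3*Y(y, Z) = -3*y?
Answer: (5 - 2*I*√11)² ≈ -19.0 - 66.333*I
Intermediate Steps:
V = -7 (V = -5 + (½)*(-4) = -5 - 2 = -7)
Y(y, Z) = y (Y(y, Z) = -(-1)*y = y)
A = -26 (A = 2 - 7*4 = 2 - 28 = -26)
(√(A - 18) + Y(-5, 4))² = (√(-26 - 18) - 5)² = (√(-44) - 5)² = (2*I*√11 - 5)² = (-5 + 2*I*√11)²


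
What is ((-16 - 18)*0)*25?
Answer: 0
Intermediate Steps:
((-16 - 18)*0)*25 = -34*0*25 = 0*25 = 0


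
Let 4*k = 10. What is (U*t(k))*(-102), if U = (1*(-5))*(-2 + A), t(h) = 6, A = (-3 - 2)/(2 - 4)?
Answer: 1530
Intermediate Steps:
A = 5/2 (A = -5/(-2) = -5*(-1/2) = 5/2 ≈ 2.5000)
k = 5/2 (k = (1/4)*10 = 5/2 ≈ 2.5000)
U = -5/2 (U = (1*(-5))*(-2 + 5/2) = -5*1/2 = -5/2 ≈ -2.5000)
(U*t(k))*(-102) = -5/2*6*(-102) = -15*(-102) = 1530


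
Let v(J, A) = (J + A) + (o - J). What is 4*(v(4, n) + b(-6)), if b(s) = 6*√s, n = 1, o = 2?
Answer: 12 + 24*I*√6 ≈ 12.0 + 58.788*I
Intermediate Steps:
v(J, A) = 2 + A (v(J, A) = (J + A) + (2 - J) = (A + J) + (2 - J) = 2 + A)
4*(v(4, n) + b(-6)) = 4*((2 + 1) + 6*√(-6)) = 4*(3 + 6*(I*√6)) = 4*(3 + 6*I*√6) = 12 + 24*I*√6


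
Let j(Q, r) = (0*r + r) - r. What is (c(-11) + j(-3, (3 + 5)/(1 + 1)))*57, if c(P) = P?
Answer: -627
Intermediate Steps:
j(Q, r) = 0 (j(Q, r) = (0 + r) - r = r - r = 0)
(c(-11) + j(-3, (3 + 5)/(1 + 1)))*57 = (-11 + 0)*57 = -11*57 = -627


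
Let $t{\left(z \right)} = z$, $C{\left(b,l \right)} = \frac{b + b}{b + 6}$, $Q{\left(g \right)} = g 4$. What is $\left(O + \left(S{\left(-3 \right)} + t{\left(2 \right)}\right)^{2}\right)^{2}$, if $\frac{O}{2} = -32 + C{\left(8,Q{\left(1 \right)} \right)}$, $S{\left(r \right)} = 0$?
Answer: $\frac{163216}{49} \approx 3330.9$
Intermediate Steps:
$Q{\left(g \right)} = 4 g$
$C{\left(b,l \right)} = \frac{2 b}{6 + b}$
$O = - \frac{432}{7}$ ($O = 2 \left(-32 + 2 \cdot 8 \frac{1}{6 + 8}\right) = 2 \left(-32 + 2 \cdot 8 \cdot \frac{1}{14}\right) = 2 \left(-32 + \frac{8}{7}\right) = 2 \left(- \frac{216}{7}\right) = - \frac{432}{7} \approx -61.714$)
$\left(O + \left(S{\left(-3 \right)} + t{\left(2 \right)}\right)^{2}\right)^{2} = \left(- \frac{432}{7} + \left(0 + 2\right)^{2}\right)^{2} = \left(- \frac{432}{7} + 2^{2}\right)^{2} = \left(- \frac{432}{7} + 4\right)^{2} = \left(- \frac{404}{7}\right)^{2} = \frac{163216}{49}$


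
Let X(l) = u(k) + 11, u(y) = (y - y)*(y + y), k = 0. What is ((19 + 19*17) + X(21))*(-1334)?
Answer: -470902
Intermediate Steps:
u(y) = 0 (u(y) = 0*(2*y) = 0)
X(l) = 11 (X(l) = 0 + 11 = 11)
((19 + 19*17) + X(21))*(-1334) = ((19 + 19*17) + 11)*(-1334) = ((19 + 323) + 11)*(-1334) = (342 + 11)*(-1334) = 353*(-1334) = -470902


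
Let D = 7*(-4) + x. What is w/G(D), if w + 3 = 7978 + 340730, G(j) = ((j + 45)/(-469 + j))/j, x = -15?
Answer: 3838544640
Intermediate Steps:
D = -43 (D = 7*(-4) - 15 = -28 - 15 = -43)
G(j) = (45 + j)/(j*(-469 + j)) (G(j) = ((45 + j)/(-469 + j))/j = (45 + j)/(j*(-469 + j)))
w = 348705 (w = -3 + (7978 + 340730) = -3 + 348708 = 348705)
w/G(D) = 348705/(((45 - 43)/((-43)*(-469 - 43)))) = 348705/((-1/43*2/(-512))) = 348705/((-1/43*(-1/512)*2)) = 348705/(1/11008) = 348705*11008 = 3838544640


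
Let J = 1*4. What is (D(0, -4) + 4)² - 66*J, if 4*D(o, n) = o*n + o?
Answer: -248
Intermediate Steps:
D(o, n) = o/4 + n*o/4 (D(o, n) = (o*n + o)/4 = (n*o + o)/4 = (o + n*o)/4 = o/4 + n*o/4)
J = 4
(D(0, -4) + 4)² - 66*J = ((¼)*0*(1 - 4) + 4)² - 66*4 = ((¼)*0*(-3) + 4)² - 264 = (0 + 4)² - 264 = 4² - 264 = 16 - 264 = -248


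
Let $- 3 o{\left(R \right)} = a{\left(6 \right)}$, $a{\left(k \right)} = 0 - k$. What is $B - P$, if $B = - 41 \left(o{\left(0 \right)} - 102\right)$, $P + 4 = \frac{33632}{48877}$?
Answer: $\frac{200557576}{48877} \approx 4103.3$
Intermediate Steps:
$a{\left(k \right)} = - k$
$o{\left(R \right)} = 2$ ($o{\left(R \right)} = - \frac{\left(-1\right) 6}{3} = \left(- \frac{1}{3}\right) \left(-6\right) = 2$)
$P = - \frac{161876}{48877}$ ($P = -4 + \frac{33632}{48877} = - \frac{161876}{48877} \approx -3.3119$)
$B = 4100$ ($B = - 41 \left(2 - 102\right) = \left(-41\right) \left(-100\right) = 4100$)
$B - P = 4100 - - \frac{161876}{48877} = 4100 + \frac{161876}{48877} = \frac{200557576}{48877}$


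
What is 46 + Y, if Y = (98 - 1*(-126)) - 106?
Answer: 164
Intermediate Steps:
Y = 118 (Y = (98 + 126) - 106 = 224 - 106 = 118)
46 + Y = 46 + 118 = 164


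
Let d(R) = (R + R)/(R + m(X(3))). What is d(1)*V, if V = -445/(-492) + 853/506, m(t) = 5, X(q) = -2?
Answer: 322423/373428 ≈ 0.86341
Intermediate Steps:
V = 322423/124476 (V = -445*(-1/492) + 853*(1/506) = 445/492 + 853/506 = 322423/124476 ≈ 2.5902)
d(R) = 2*R/(5 + R) (d(R) = (R + R)/(R + 5) = (2*R)/(5 + R) = 2*R/(5 + R))
d(1)*V = (2*1/(5 + 1))*(322423/124476) = (2*1/6)*(322423/124476) = (2*1*(⅙))*(322423/124476) = (⅓)*(322423/124476) = 322423/373428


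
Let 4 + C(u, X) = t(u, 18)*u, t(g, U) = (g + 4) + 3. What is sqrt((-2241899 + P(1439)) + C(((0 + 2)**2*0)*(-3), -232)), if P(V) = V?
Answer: 4*I*sqrt(140029) ≈ 1496.8*I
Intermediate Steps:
t(g, U) = 7 + g (t(g, U) = (4 + g) + 3 = 7 + g)
C(u, X) = -4 + u*(7 + u) (C(u, X) = -4 + (7 + u)*u = -4 + u*(7 + u))
sqrt((-2241899 + P(1439)) + C(((0 + 2)**2*0)*(-3), -232)) = sqrt((-2241899 + 1439) + (-4 + (((0 + 2)**2*0)*(-3))*(7 + ((0 + 2)**2*0)*(-3)))) = sqrt(-2240460 + (-4 + ((2**2*0)*(-3))*(7 + (2**2*0)*(-3)))) = sqrt(-2240460 + (-4 + ((4*0)*(-3))*(7 + (4*0)*(-3)))) = sqrt(-2240460 + (-4 + (0*(-3))*(7 + 0*(-3)))) = sqrt(-2240460 + (-4 + 0*(7 + 0))) = sqrt(-2240460 + (-4 + 0*7)) = sqrt(-2240460 + (-4 + 0)) = sqrt(-2240460 - 4) = sqrt(-2240464) = 4*I*sqrt(140029)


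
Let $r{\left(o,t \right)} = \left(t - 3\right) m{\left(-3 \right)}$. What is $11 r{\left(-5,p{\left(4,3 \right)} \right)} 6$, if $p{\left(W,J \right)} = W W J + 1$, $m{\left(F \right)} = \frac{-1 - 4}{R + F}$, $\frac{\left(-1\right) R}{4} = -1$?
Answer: $-15180$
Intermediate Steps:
$R = 4$ ($R = \left(-4\right) \left(-1\right) = 4$)
$m{\left(F \right)} = - \frac{5}{4 + F}$ ($m{\left(F \right)} = \frac{-1 - 4}{4 + F} = - \frac{5}{4 + F}$)
$p{\left(W,J \right)} = 1 + J W^{2}$ ($p{\left(W,J \right)} = W^{2} J + 1 = J W^{2} + 1 = 1 + J W^{2}$)
$r{\left(o,t \right)} = 15 - 5 t$ ($r{\left(o,t \right)} = \left(t - 3\right) \left(- \frac{5}{4 - 3}\right) = \left(-3 + t\right) \left(- \frac{5}{1}\right) = \left(-3 + t\right) \left(\left(-5\right) 1\right) = \left(-3 + t\right) \left(-5\right) = 15 - 5 t$)
$11 r{\left(-5,p{\left(4,3 \right)} \right)} 6 = 11 \left(15 - 5 \left(1 + 3 \cdot 4^{2}\right)\right) 6 = 11 \left(15 - 5 \left(1 + 3 \cdot 16\right)\right) 6 = 11 \left(15 - 5 \left(1 + 48\right)\right) 6 = 11 \left(15 - 245\right) 6 = 11 \left(-230\right) 6 = \left(-2530\right) 6 = -15180$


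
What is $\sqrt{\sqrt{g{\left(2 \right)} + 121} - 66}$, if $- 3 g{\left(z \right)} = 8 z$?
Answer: $\frac{\sqrt{-594 + 3 \sqrt{1041}}}{3} \approx 7.4327 i$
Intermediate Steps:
$g{\left(z \right)} = - \frac{8 z}{3}$
$\sqrt{\sqrt{g{\left(2 \right)} + 121} - 66} = \sqrt{\sqrt{\left(- \frac{8}{3}\right) 2 + 121} - 66} = \sqrt{\sqrt{- \frac{16}{3} + 121} - 66} = \sqrt{\sqrt{\frac{347}{3}} - 66} = \sqrt{\frac{\sqrt{1041}}{3} - 66} = \sqrt{-66 + \frac{\sqrt{1041}}{3}}$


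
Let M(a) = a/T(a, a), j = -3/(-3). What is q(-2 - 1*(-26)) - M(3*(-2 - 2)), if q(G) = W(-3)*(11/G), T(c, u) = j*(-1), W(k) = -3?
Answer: -107/8 ≈ -13.375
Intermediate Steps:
j = 1 (j = -3*(-⅓) = 1)
T(c, u) = -1 (T(c, u) = 1*(-1) = -1)
q(G) = -33/G
M(a) = -a (M(a) = a/(-1) = a*(-1) = -a)
q(-2 - 1*(-26)) - M(3*(-2 - 2)) = -33/(-2 - 1*(-26)) - (-1)*3*(-2 - 2) = -33/(-2 + 26) - (-1)*3*(-4) = -33/24 - (-1)*(-12) = -33*1/24 - 1*12 = -11/8 - 12 = -107/8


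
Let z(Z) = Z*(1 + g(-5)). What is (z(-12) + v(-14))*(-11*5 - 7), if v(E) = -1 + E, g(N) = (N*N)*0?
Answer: 1674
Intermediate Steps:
g(N) = 0 (g(N) = N²*0 = 0)
z(Z) = Z (z(Z) = Z*(1 + 0) = Z*1 = Z)
(z(-12) + v(-14))*(-11*5 - 7) = (-12 + (-1 - 14))*(-11*5 - 7) = (-12 - 15)*(-55 - 7) = -27*(-62) = 1674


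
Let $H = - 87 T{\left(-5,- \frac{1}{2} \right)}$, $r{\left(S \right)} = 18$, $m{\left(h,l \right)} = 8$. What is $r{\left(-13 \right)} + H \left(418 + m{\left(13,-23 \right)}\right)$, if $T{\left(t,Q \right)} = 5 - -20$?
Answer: $-926532$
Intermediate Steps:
$T{\left(t,Q \right)} = 25$ ($T{\left(t,Q \right)} = 5 + 20 = 25$)
$H = -2175$ ($H = \left(-87\right) 25 = -2175$)
$r{\left(-13 \right)} + H \left(418 + m{\left(13,-23 \right)}\right) = 18 - 2175 \left(418 + 8\right) = 18 - 926550 = -926532$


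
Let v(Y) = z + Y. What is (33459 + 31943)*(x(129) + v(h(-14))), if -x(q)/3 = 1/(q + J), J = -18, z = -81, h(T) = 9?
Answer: -174296330/37 ≈ -4.7107e+6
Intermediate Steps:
v(Y) = -81 + Y
x(q) = -3/(-18 + q) (x(q) = -3/(q - 18) = -3/(-18 + q))
(33459 + 31943)*(x(129) + v(h(-14))) = (33459 + 31943)*(-3/(-18 + 129) + (-81 + 9)) = 65402*(-3/111 - 72) = 65402*(-3*1/111 - 72) = 65402*(-1/37 - 72) = 65402*(-2665/37) = -174296330/37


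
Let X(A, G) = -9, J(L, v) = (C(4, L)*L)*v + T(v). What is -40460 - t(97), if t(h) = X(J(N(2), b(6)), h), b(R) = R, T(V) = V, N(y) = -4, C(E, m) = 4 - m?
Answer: -40451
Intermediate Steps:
J(L, v) = v + L*v*(4 - L) (J(L, v) = ((4 - L)*L)*v + v = (L*(4 - L))*v + v = L*v*(4 - L) + v = v + L*v*(4 - L))
t(h) = -9
-40460 - t(97) = -40460 - 1*(-9) = -40460 + 9 = -40451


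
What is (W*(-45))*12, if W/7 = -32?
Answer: 120960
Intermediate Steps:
W = -224 (W = 7*(-32) = -224)
(W*(-45))*12 = -224*(-45)*12 = 10080*12 = 120960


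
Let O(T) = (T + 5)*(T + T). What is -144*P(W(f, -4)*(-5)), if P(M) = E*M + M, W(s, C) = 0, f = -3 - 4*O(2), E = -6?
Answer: 0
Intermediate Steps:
O(T) = 2*T*(5 + T) (O(T) = (5 + T)*(2*T) = 2*T*(5 + T))
f = -115 (f = -3 - 8*2*(5 + 2) = -3 - 8*2*7 = -3 - 4*28 = -3 - 112 = -115)
P(M) = -5*M (P(M) = -6*M + M = -5*M)
-144*P(W(f, -4)*(-5)) = -(-720)*0*(-5) = -(-720)*0 = -144*0 = 0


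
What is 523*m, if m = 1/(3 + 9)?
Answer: 523/12 ≈ 43.583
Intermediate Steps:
m = 1/12 ≈ 0.083333
523*m = 523*(1/12) = 523/12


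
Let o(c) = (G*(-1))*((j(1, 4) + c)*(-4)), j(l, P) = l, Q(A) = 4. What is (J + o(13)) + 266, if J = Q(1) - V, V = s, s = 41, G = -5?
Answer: -51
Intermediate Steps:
V = 41
o(c) = -20 - 20*c (o(c) = (-5*(-1))*((1 + c)*(-4)) = 5*(-4 - 4*c) = -20 - 20*c)
J = -37 (J = 4 - 1*41 = 4 - 41 = -37)
(J + o(13)) + 266 = (-37 + (-20 - 20*13)) + 266 = (-37 + (-20 - 260)) + 266 = (-37 - 280) + 266 = -317 + 266 = -51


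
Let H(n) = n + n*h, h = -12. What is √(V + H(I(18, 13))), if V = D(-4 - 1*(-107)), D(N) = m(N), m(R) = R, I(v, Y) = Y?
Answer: 2*I*√10 ≈ 6.3246*I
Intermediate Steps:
D(N) = N
H(n) = -11*n (H(n) = n + n*(-12) = n - 12*n = -11*n)
V = 103 (V = -4 - 1*(-107) = -4 + 107 = 103)
√(V + H(I(18, 13))) = √(103 - 11*13) = √(103 - 143) = √(-40) = 2*I*√10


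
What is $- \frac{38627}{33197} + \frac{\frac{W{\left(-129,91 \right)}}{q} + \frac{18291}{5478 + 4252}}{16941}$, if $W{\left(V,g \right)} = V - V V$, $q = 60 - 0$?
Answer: $- \frac{461199333227}{390861312015} \approx -1.18$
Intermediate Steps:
$q = 60$ ($q = 60 + 0 = 60$)
$W{\left(V,g \right)} = V - V^{2}$
$- \frac{38627}{33197} + \frac{\frac{W{\left(-129,91 \right)}}{q} + \frac{18291}{5478 + 4252}}{16941} = - \frac{38627}{33197} + \frac{\frac{\left(-129\right) \left(1 - -129\right)}{60} + \frac{18291}{5478 + 4252}}{16941} = \left(-38627\right) \frac{1}{33197} + \left(- 129 \left(1 + 129\right) \frac{1}{60} + \frac{18291}{9730}\right) \frac{1}{16941} = - \frac{38627}{33197} + \left(\left(-129\right) 130 \cdot \frac{1}{60} + 18291 \cdot \frac{1}{9730}\right) \frac{1}{16941} = - \frac{38627}{33197} + \left(\left(-16770\right) \frac{1}{60} + \frac{2613}{1390}\right) \frac{1}{16941} = - \frac{38627}{33197} + \left(- \frac{559}{2} + \frac{2613}{1390}\right) \frac{1}{16941} = - \frac{38627}{33197} - \frac{192946}{11773995} = - \frac{461199333227}{390861312015}$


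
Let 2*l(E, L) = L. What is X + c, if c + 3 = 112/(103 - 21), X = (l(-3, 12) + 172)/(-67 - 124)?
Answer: -20095/7831 ≈ -2.5661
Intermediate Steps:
l(E, L) = L/2
X = -178/191 (X = ((½)*12 + 172)/(-67 - 124) = (6 + 172)/(-191) = 178*(-1/191) = -178/191 ≈ -0.93194)
c = -67/41 (c = -3 + 112/(103 - 21) = -3 + 112/82 = -3 + 112*(1/82) = -3 + 56/41 = -67/41 ≈ -1.6341)
X + c = -178/191 - 67/41 = -20095/7831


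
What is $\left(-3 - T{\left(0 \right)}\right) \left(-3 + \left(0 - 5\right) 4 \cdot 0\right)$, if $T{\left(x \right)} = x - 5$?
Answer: $-6$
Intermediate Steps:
$T{\left(x \right)} = -5 + x$ ($T{\left(x \right)} = x - 5 = -5 + x$)
$\left(-3 - T{\left(0 \right)}\right) \left(-3 + \left(0 - 5\right) 4 \cdot 0\right) = \left(-3 - \left(-5 + 0\right)\right) \left(-3 + \left(0 - 5\right) 4 \cdot 0\right) = \left(-3 - -5\right) \left(-3 + \left(-5\right) 4 \cdot 0\right) = \left(-3 + 5\right) \left(-3 - 0\right) = 2 \left(-3 + 0\right) = 2 \left(-3\right) = -6$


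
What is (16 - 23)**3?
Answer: -343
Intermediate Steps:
(16 - 23)**3 = (-7)**3 = -343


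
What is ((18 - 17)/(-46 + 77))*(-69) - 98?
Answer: -3107/31 ≈ -100.23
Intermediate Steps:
((18 - 17)/(-46 + 77))*(-69) - 98 = (1/31)*(-69) - 98 = -69/31 - 98 = -3107/31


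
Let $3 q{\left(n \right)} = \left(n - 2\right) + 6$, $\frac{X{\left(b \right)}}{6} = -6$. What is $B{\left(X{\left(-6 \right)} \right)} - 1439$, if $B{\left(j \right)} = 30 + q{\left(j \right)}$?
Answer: $- \frac{4259}{3} \approx -1419.7$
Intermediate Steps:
$X{\left(b \right)} = -36$ ($X{\left(b \right)} = 6 \left(-6\right) = -36$)
$q{\left(n \right)} = \frac{4}{3} + \frac{n}{3}$ ($q{\left(n \right)} = \frac{\left(n - 2\right) + 6}{3} = \frac{\left(-2 + n\right) + 6}{3} = \frac{4 + n}{3} = \frac{4}{3} + \frac{n}{3}$)
$B{\left(j \right)} = \frac{94}{3} + \frac{j}{3}$ ($B{\left(j \right)} = 30 + \left(\frac{4}{3} + \frac{j}{3}\right) = \frac{94}{3} + \frac{j}{3}$)
$B{\left(X{\left(-6 \right)} \right)} - 1439 = \left(\frac{94}{3} + \frac{1}{3} \left(-36\right)\right) - 1439 = \left(\frac{94}{3} - 12\right) - 1439 = \frac{58}{3} - 1439 = - \frac{4259}{3}$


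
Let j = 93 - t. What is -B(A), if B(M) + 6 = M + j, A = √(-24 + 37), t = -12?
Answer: -99 - √13 ≈ -102.61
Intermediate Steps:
j = 105 (j = 93 - 1*(-12) = 93 + 12 = 105)
A = √13 ≈ 3.6056
B(M) = 99 + M (B(M) = -6 + (M + 105) = -6 + (105 + M) = 99 + M)
-B(A) = -(99 + √13) = -99 - √13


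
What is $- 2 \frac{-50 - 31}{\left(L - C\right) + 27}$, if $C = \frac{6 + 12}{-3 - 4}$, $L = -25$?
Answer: $\frac{567}{16} \approx 35.438$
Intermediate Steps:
$C = - \frac{18}{7}$ ($C = \frac{18}{-7} = 18 \left(- \frac{1}{7}\right) = - \frac{18}{7} \approx -2.5714$)
$- 2 \frac{-50 - 31}{\left(L - C\right) + 27} = - 2 \frac{-50 - 31}{\left(-25 - - \frac{18}{7}\right) + 27} = - 2 \left(- \frac{81}{\left(-25 + \frac{18}{7}\right) + 27}\right) = - 2 \left(- \frac{81}{- \frac{157}{7} + 27}\right) = - 2 \left(- \frac{81}{\frac{32}{7}}\right) = - 2 \left(\left(-81\right) \frac{7}{32}\right) = \left(-2\right) \left(- \frac{567}{32}\right) = \frac{567}{16}$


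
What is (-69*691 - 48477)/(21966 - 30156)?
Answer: 5342/455 ≈ 11.741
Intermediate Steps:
(-69*691 - 48477)/(21966 - 30156) = (-47679 - 48477)/(-8190) = -96156*(-1/8190) = 5342/455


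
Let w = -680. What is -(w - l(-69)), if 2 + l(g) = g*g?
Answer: 5439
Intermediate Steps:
l(g) = -2 + g² (l(g) = -2 + g*g = -2 + g²)
-(w - l(-69)) = -(-680 - (-2 + (-69)²)) = -(-680 - (-2 + 4761)) = -(-680 - 1*4759) = -(-680 - 4759) = -1*(-5439) = 5439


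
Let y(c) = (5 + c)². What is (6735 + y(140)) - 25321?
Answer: 2439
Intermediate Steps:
(6735 + y(140)) - 25321 = (6735 + (5 + 140)²) - 25321 = (6735 + 145²) - 25321 = (6735 + 21025) - 25321 = 27760 - 25321 = 2439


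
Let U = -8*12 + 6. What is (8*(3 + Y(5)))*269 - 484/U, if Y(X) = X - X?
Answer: 290762/45 ≈ 6461.4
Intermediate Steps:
U = -90 (U = -96 + 6 = -90)
Y(X) = 0
(8*(3 + Y(5)))*269 - 484/U = (8*(3 + 0))*269 - 484/(-90) = (8*3)*269 - 484*(-1/90) = 24*269 + 242/45 = 6456 + 242/45 = 290762/45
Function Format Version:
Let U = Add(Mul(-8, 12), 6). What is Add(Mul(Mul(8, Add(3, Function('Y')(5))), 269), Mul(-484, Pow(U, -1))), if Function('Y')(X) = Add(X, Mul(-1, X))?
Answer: Rational(290762, 45) ≈ 6461.4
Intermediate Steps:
U = -90 (U = Add(-96, 6) = -90)
Function('Y')(X) = 0
Add(Mul(Mul(8, Add(3, Function('Y')(5))), 269), Mul(-484, Pow(U, -1))) = Add(Mul(Mul(8, Add(3, 0)), 269), Mul(-484, Pow(-90, -1))) = Add(Mul(Mul(8, 3), 269), Mul(-484, Rational(-1, 90))) = Add(Mul(24, 269), Rational(242, 45)) = Add(6456, Rational(242, 45)) = Rational(290762, 45)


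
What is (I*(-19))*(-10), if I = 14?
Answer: 2660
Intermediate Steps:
(I*(-19))*(-10) = (14*(-19))*(-10) = -266*(-10) = 2660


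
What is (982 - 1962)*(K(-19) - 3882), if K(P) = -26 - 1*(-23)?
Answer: 3807300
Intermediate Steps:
K(P) = -3 (K(P) = -26 + 23 = -3)
(982 - 1962)*(K(-19) - 3882) = (982 - 1962)*(-3 - 3882) = -980*(-3885) = 3807300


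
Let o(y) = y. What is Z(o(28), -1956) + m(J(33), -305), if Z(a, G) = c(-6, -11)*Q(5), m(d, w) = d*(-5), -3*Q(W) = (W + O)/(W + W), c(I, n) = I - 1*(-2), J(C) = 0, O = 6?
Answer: 22/15 ≈ 1.4667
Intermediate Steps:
c(I, n) = 2 + I (c(I, n) = I + 2 = 2 + I)
Q(W) = -(6 + W)/(6*W) (Q(W) = -(W + 6)/(3*(W + W)) = -(6 + W)/(3*(2*W)) = -(6 + W)*1/(2*W)/3 = -(6 + W)/(6*W))
m(d, w) = -5*d
Z(a, G) = 22/15 (Z(a, G) = (2 - 6)*((⅙)*(-6 - 1*5)/5) = -2*(-6 - 5)/(3*5) = -2*(-11)/(3*5) = -4*(-11/30) = 22/15)
Z(o(28), -1956) + m(J(33), -305) = 22/15 - 5*0 = 22/15 + 0 = 22/15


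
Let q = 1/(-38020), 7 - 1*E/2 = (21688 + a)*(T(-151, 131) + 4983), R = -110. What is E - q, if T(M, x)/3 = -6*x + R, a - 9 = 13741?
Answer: -6184348636119/38020 ≈ -1.6266e+8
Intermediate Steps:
a = 13750 (a = 9 + 13741 = 13750)
T(M, x) = -330 - 18*x (T(M, x) = 3*(-6*x - 110) = 3*(-110 - 6*x) = -330 - 18*x)
E = -162660406 (E = 14 - 2*(21688 + 13750)*((-330 - 18*131) + 4983) = 14 - 70876*((-330 - 2358) + 4983) = 14 - 70876*(-2688 + 4983) = 14 - 70876*2295 = 14 - 2*81330210 = 14 - 162660420 = -162660406)
q = -1/38020 ≈ -2.6302e-5
E - q = -162660406 - 1*(-1/38020) = -162660406 + 1/38020 = -6184348636119/38020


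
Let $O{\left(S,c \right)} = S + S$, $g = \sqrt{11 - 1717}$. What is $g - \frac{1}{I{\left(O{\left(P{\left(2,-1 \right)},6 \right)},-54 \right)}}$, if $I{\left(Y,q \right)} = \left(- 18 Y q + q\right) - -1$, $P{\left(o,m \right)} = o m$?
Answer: $\frac{1}{3941} + i \sqrt{1706} \approx 0.00025374 + 41.304 i$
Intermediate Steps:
$P{\left(o,m \right)} = m o$
$g = i \sqrt{1706}$ ($g = \sqrt{-1706} = i \sqrt{1706} \approx 41.304 i$)
$O{\left(S,c \right)} = 2 S$
$I{\left(Y,q \right)} = 1 + q - 18 Y q$ ($I{\left(Y,q \right)} = \left(- 18 Y q + q\right) + 1 = \left(q - 18 Y q\right) + 1 = 1 + q - 18 Y q$)
$g - \frac{1}{I{\left(O{\left(P{\left(2,-1 \right)},6 \right)},-54 \right)}} = i \sqrt{1706} - \frac{1}{1 - 54 - 18 \cdot 2 \left(\left(-1\right) 2\right) \left(-54\right)} = i \sqrt{1706} - \frac{1}{1 - 54 - 18 \cdot 2 \left(-2\right) \left(-54\right)} = i \sqrt{1706} - \frac{1}{1 - 54 - \left(-72\right) \left(-54\right)} = i \sqrt{1706} - \frac{1}{1 - 54 - 3888} = i \sqrt{1706} - \frac{1}{-3941} = i \sqrt{1706} - - \frac{1}{3941} = i \sqrt{1706} + \frac{1}{3941} = \frac{1}{3941} + i \sqrt{1706}$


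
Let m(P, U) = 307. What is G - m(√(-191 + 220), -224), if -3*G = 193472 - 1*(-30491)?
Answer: -224884/3 ≈ -74961.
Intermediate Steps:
G = -223963/3 (G = -(193472 - 1*(-30491))/3 = -(193472 + 30491)/3 = -⅓*223963 = -223963/3 ≈ -74654.)
G - m(√(-191 + 220), -224) = -223963/3 - 1*307 = -223963/3 - 307 = -224884/3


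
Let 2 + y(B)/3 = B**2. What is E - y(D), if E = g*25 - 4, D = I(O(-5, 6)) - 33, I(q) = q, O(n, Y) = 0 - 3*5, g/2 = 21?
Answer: -5860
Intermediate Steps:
g = 42 (g = 2*21 = 42)
O(n, Y) = -15 (O(n, Y) = 0 - 15 = -15)
D = -48 (D = -15 - 33 = -48)
E = 1046 (E = 42*25 - 4 = 1050 - 4 = 1046)
y(B) = -6 + 3*B**2
E - y(D) = 1046 - (-6 + 3*(-48)**2) = 1046 - (-6 + 3*2304) = 1046 - (-6 + 6912) = 1046 - 1*6906 = 1046 - 6906 = -5860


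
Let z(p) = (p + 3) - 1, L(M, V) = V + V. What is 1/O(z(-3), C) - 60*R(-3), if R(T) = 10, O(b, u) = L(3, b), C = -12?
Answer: -1201/2 ≈ -600.50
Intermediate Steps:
L(M, V) = 2*V
z(p) = 2 + p (z(p) = (3 + p) - 1 = 2 + p)
O(b, u) = 2*b
1/O(z(-3), C) - 60*R(-3) = 1/(2*(2 - 3)) - 60*10 = 1/(2*(-1)) - 600 = 1/(-2) - 600 = -1/2 - 600 = -1201/2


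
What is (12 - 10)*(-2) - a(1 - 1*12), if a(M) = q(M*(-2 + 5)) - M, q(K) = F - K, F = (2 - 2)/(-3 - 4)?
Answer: -48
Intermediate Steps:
F = 0 (F = 0/(-7) = 0*(-1/7) = 0)
q(K) = -K (q(K) = 0 - K = -K)
a(M) = -4*M (a(M) = -M*(-2 + 5) - M = -M*3 - M = -3*M - M = -4*M)
(12 - 10)*(-2) - a(1 - 1*12) = (12 - 10)*(-2) - (-4)*(1 - 1*12) = 2*(-2) - (-4)*(1 - 12) = -4 - (-4)*(-11) = -4 - 1*44 = -4 - 44 = -48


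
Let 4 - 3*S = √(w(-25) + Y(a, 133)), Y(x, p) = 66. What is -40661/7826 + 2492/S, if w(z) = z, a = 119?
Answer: -235045229/195650 - 7476*√41/25 ≈ -3116.1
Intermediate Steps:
S = 4/3 - √41/3 (S = 4/3 - √(-25 + 66)/3 = 4/3 - √41/3 ≈ -0.80104)
-40661/7826 + 2492/S = -40661/7826 + 2492/(4/3 - √41/3)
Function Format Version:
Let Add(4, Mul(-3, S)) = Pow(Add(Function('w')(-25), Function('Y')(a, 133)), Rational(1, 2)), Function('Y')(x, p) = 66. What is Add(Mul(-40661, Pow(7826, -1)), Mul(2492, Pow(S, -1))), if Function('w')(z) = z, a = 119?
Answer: Add(Rational(-235045229, 195650), Mul(Rational(-7476, 25), Pow(41, Rational(1, 2)))) ≈ -3116.1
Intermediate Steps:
S = Add(Rational(4, 3), Mul(Rational(-1, 3), Pow(41, Rational(1, 2)))) (S = Add(Rational(4, 3), Mul(Rational(-1, 3), Pow(Add(-25, 66), Rational(1, 2)))) = Add(Rational(4, 3), Mul(Rational(-1, 3), Pow(41, Rational(1, 2)))) ≈ -0.80104)
Add(Mul(-40661, Pow(7826, -1)), Mul(2492, Pow(S, -1))) = Add(Mul(-40661, Pow(7826, -1)), Mul(2492, Pow(Add(Rational(4, 3), Mul(Rational(-1, 3), Pow(41, Rational(1, 2)))), -1))) = Add(Mul(-40661, Rational(1, 7826)), Mul(2492, Pow(Add(Rational(4, 3), Mul(Rational(-1, 3), Pow(41, Rational(1, 2)))), -1))) = Add(Rational(-40661, 7826), Mul(2492, Pow(Add(Rational(4, 3), Mul(Rational(-1, 3), Pow(41, Rational(1, 2)))), -1)))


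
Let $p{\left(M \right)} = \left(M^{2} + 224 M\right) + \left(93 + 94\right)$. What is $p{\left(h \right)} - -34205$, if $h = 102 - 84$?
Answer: $38748$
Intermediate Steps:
$h = 18$ ($h = 102 - 84 = 18$)
$p{\left(M \right)} = 187 + M^{2} + 224 M$ ($p{\left(M \right)} = \left(M^{2} + 224 M\right) + 187 = 187 + M^{2} + 224 M$)
$p{\left(h \right)} - -34205 = \left(187 + 18^{2} + 224 \cdot 18\right) - -34205 = \left(187 + 324 + 4032\right) + 34205 = 4543 + 34205 = 38748$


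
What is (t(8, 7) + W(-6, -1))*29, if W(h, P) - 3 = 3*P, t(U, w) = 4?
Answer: 116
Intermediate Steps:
W(h, P) = 3 + 3*P
(t(8, 7) + W(-6, -1))*29 = (4 + (3 + 3*(-1)))*29 = (4 + (3 - 3))*29 = (4 + 0)*29 = 4*29 = 116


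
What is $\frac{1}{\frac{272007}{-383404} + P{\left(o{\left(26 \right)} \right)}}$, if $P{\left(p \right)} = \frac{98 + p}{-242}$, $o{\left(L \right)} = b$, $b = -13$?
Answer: $- \frac{46391884}{49207517} \approx -0.94278$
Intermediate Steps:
$o{\left(L \right)} = -13$
$P{\left(p \right)} = - \frac{49}{121} - \frac{p}{242}$ ($P{\left(p \right)} = \left(98 + p\right) \left(- \frac{1}{242}\right) = - \frac{49}{121} - \frac{p}{242}$)
$\frac{1}{\frac{272007}{-383404} + P{\left(o{\left(26 \right)} \right)}} = \frac{1}{\frac{272007}{-383404} - \frac{85}{242}} = \frac{1}{272007 \left(- \frac{1}{383404}\right) + \left(- \frac{49}{121} + \frac{13}{242}\right)} = \frac{1}{- \frac{272007}{383404} - \frac{85}{242}} = \frac{1}{- \frac{49207517}{46391884}} = - \frac{46391884}{49207517}$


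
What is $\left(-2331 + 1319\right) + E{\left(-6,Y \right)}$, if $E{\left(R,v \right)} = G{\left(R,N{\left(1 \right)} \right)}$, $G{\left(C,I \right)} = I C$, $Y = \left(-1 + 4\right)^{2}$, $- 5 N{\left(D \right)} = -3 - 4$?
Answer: $- \frac{5102}{5} \approx -1020.4$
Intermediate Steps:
$N{\left(D \right)} = \frac{7}{5}$ ($N{\left(D \right)} = - \frac{-3 - 4}{5} = \left(- \frac{1}{5}\right) \left(-7\right) = \frac{7}{5}$)
$Y = 9$ ($Y = 3^{2} = 9$)
$G{\left(C,I \right)} = C I$
$E{\left(R,v \right)} = \frac{7 R}{5}$ ($E{\left(R,v \right)} = R \frac{7}{5} = \frac{7 R}{5}$)
$\left(-2331 + 1319\right) + E{\left(-6,Y \right)} = \left(-2331 + 1319\right) + \frac{7}{5} \left(-6\right) = -1012 - \frac{42}{5} = - \frac{5102}{5}$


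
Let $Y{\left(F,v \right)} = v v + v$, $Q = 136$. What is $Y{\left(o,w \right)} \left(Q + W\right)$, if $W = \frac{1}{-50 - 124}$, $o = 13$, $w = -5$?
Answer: $\frac{236630}{87} \approx 2719.9$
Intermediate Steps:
$W = - \frac{1}{174}$ ($W = \frac{1}{-174} = - \frac{1}{174} \approx -0.0057471$)
$Y{\left(F,v \right)} = v + v^{2}$ ($Y{\left(F,v \right)} = v^{2} + v = v + v^{2}$)
$Y{\left(o,w \right)} \left(Q + W\right) = - 5 \left(1 - 5\right) \left(136 - \frac{1}{174}\right) = \left(-5\right) \left(-4\right) \frac{23663}{174} = 20 \cdot \frac{23663}{174} = \frac{236630}{87}$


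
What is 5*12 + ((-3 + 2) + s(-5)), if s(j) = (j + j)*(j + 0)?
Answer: 109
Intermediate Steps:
s(j) = 2*j² (s(j) = (2*j)*j = 2*j²)
5*12 + ((-3 + 2) + s(-5)) = 5*12 + ((-3 + 2) + 2*(-5)²) = 60 + (-1 + 2*25) = 60 + (-1 + 50) = 60 + 49 = 109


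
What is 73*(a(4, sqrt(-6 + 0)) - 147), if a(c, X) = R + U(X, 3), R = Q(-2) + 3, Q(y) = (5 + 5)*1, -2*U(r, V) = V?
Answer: -19783/2 ≈ -9891.5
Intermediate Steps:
U(r, V) = -V/2
Q(y) = 10 (Q(y) = 10*1 = 10)
R = 13 (R = 10 + 3 = 13)
a(c, X) = 23/2 (a(c, X) = 13 - 1/2*3 = 13 - 3/2 = 23/2)
73*(a(4, sqrt(-6 + 0)) - 147) = 73*(23/2 - 147) = 73*(-271/2) = -19783/2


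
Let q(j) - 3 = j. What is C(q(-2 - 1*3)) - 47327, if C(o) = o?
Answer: -47329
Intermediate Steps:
q(j) = 3 + j
C(q(-2 - 1*3)) - 47327 = (3 + (-2 - 1*3)) - 47327 = (3 + (-2 - 3)) - 47327 = (3 - 5) - 47327 = -2 - 47327 = -47329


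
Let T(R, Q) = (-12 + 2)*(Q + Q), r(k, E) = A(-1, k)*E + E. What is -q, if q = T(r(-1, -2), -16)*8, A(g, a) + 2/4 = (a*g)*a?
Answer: -2560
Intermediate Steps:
A(g, a) = -1/2 + g*a**2 (A(g, a) = -1/2 + (a*g)*a = -1/2 + g*a**2)
r(k, E) = E + E*(-1/2 - k**2) (r(k, E) = (-1/2 - k**2)*E + E = E*(-1/2 - k**2) + E = E + E*(-1/2 - k**2))
T(R, Q) = -20*Q
q = 2560 (q = -20*(-16)*8 = 320*8 = 2560)
-q = -1*2560 = -2560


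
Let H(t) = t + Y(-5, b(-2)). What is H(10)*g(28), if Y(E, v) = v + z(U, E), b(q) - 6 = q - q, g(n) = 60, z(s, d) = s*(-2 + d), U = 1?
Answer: 540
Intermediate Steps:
b(q) = 6 (b(q) = 6 + (q - q) = 6 + 0 = 6)
Y(E, v) = -2 + E + v (Y(E, v) = v + 1*(-2 + E) = v + (-2 + E) = -2 + E + v)
H(t) = -1 + t (H(t) = t + (-2 - 5 + 6) = t - 1 = -1 + t)
H(10)*g(28) = (-1 + 10)*60 = 9*60 = 540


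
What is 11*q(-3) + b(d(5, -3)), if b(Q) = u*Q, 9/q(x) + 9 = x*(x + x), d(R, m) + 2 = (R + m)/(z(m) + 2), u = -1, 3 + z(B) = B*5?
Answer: 105/8 ≈ 13.125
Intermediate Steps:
z(B) = -3 + 5*B (z(B) = -3 + B*5 = -3 + 5*B)
d(R, m) = -2 + (R + m)/(-1 + 5*m) (d(R, m) = -2 + (R + m)/((-3 + 5*m) + 2) = -2 + (R + m)/(-1 + 5*m))
q(x) = 9/(-9 + 2*x**2) (q(x) = 9/(-9 + x*(x + x)) = 9/(-9 + x*(2*x)) = 9/(-9 + 2*x**2))
b(Q) = -Q
11*q(-3) + b(d(5, -3)) = 11*(9/(-9 + 2*(-3)**2)) - (2 + 5 - 9*(-3))/(-1 + 5*(-3)) = 11*(9/(-9 + 2*9)) - (2 + 5 + 27)/(-1 - 15) = 11*(9/(-9 + 18)) - 34/(-16) = 11*(9/9) - (-1)*34/16 = 11*(9*(1/9)) - 1*(-17/8) = 11*1 + 17/8 = 11 + 17/8 = 105/8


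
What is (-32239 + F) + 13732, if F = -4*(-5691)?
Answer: 4257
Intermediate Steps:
F = 22764
(-32239 + F) + 13732 = (-32239 + 22764) + 13732 = -9475 + 13732 = 4257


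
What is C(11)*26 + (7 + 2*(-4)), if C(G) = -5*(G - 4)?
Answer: -911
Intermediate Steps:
C(G) = 20 - 5*G (C(G) = -5*(-4 + G) = 20 - 5*G)
C(11)*26 + (7 + 2*(-4)) = (20 - 5*11)*26 + (7 + 2*(-4)) = (20 - 55)*26 + (7 - 8) = -35*26 - 1 = -910 - 1 = -911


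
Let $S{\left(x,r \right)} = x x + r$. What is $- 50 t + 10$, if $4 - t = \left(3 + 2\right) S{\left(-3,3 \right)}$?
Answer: $2810$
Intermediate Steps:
$S{\left(x,r \right)} = r + x^{2}$ ($S{\left(x,r \right)} = x^{2} + r = r + x^{2}$)
$t = -56$ ($t = 4 - \left(3 + 2\right) \left(3 + \left(-3\right)^{2}\right) = 4 - 5 \left(3 + 9\right) = 4 - 5 \cdot 12 = 4 - 60 = -56$)
$- 50 t + 10 = \left(-50\right) \left(-56\right) + 10 = 2800 + 10 = 2810$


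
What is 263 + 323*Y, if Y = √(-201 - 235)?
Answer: 263 + 646*I*√109 ≈ 263.0 + 6744.4*I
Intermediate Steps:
Y = 2*I*√109 (Y = √(-436) = 2*I*√109 ≈ 20.881*I)
263 + 323*Y = 263 + 323*(2*I*√109) = 263 + 646*I*√109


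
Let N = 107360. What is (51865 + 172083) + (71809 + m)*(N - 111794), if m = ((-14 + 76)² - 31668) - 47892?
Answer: 17547586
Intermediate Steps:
m = -75716 (m = (62² - 31668) - 47892 = (3844 - 31668) - 47892 = -27824 - 47892 = -75716)
(51865 + 172083) + (71809 + m)*(N - 111794) = (51865 + 172083) + (71809 - 75716)*(107360 - 111794) = 223948 - 3907*(-4434) = 223948 + 17323638 = 17547586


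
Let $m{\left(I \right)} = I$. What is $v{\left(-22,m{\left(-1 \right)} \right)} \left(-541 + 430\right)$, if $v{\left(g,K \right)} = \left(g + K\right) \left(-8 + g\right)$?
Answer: $-76590$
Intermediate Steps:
$v{\left(g,K \right)} = \left(-8 + g\right) \left(K + g\right)$ ($v{\left(g,K \right)} = \left(K + g\right) \left(-8 + g\right) = \left(-8 + g\right) \left(K + g\right)$)
$v{\left(-22,m{\left(-1 \right)} \right)} \left(-541 + 430\right) = \left(\left(-22\right)^{2} - -8 - -176 - -22\right) \left(-541 + 430\right) = \left(484 + 8 + 176 + 22\right) \left(-111\right) = 690 \left(-111\right) = -76590$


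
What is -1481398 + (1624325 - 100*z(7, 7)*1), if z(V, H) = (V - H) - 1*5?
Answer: 143427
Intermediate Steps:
z(V, H) = -5 + V - H (z(V, H) = (V - H) - 5 = -5 + V - H)
-1481398 + (1624325 - 100*z(7, 7)*1) = -1481398 + (1624325 - 100*(-5 + 7 - 1*7)*1) = -1481398 + (1624325 - 100*(-5 + 7 - 7)*1) = -1481398 + (1624325 - 100*(-5)*1) = -1481398 + (1624325 + 500*1) = -1481398 + (1624325 + 500) = -1481398 + 1624825 = 143427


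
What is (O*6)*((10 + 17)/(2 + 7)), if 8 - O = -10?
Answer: 324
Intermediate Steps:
O = 18 (O = 8 - 1*(-10) = 8 + 10 = 18)
(O*6)*((10 + 17)/(2 + 7)) = (18*6)*((10 + 17)/(2 + 7)) = 108*(27/9) = 108*(27*(⅑)) = 108*3 = 324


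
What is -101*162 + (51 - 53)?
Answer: -16364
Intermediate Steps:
-101*162 + (51 - 53) = -16362 - 2 = -16364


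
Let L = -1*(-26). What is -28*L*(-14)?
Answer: 10192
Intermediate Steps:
L = 26
-28*L*(-14) = -28*26*(-14) = -728*(-14) = 10192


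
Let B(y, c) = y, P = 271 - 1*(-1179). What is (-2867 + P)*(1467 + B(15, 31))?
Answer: -2099994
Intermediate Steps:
P = 1450 (P = 271 + 1179 = 1450)
(-2867 + P)*(1467 + B(15, 31)) = (-2867 + 1450)*(1467 + 15) = -1417*1482 = -2099994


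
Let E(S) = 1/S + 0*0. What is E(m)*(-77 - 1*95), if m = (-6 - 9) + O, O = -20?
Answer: 172/35 ≈ 4.9143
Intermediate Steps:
m = -35 (m = (-6 - 9) - 20 = -15 - 20 = -35)
E(S) = 1/S (E(S) = 1/S + 0 = 1/S)
E(m)*(-77 - 1*95) = (-77 - 1*95)/(-35) = -(-77 - 95)/35 = -1/35*(-172) = 172/35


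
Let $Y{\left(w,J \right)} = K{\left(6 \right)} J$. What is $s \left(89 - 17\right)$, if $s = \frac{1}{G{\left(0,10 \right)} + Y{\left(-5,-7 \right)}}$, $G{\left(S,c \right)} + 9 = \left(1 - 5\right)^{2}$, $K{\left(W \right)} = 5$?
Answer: $- \frac{18}{7} \approx -2.5714$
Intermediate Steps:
$G{\left(S,c \right)} = 7$ ($G{\left(S,c \right)} = -9 + \left(1 - 5\right)^{2} = -9 + \left(-4\right)^{2} = -9 + 16 = 7$)
$Y{\left(w,J \right)} = 5 J$
$s = - \frac{1}{28}$ ($s = \frac{1}{7 + 5 \left(-7\right)} = \frac{1}{7 - 35} = \frac{1}{-28} = - \frac{1}{28} \approx -0.035714$)
$s \left(89 - 17\right) = - \frac{89 - 17}{28} = \left(- \frac{1}{28}\right) 72 = - \frac{18}{7}$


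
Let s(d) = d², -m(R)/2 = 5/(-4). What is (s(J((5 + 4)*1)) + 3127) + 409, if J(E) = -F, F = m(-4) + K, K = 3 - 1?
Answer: 14225/4 ≈ 3556.3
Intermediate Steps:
m(R) = 5/2 (m(R) = -10/(-4) = -10*(-1)/4 = -2*(-5/4) = 5/2)
K = 2
F = 9/2 (F = 5/2 + 2 = 9/2 ≈ 4.5000)
J(E) = -9/2 (J(E) = -1*9/2 = -9/2)
(s(J((5 + 4)*1)) + 3127) + 409 = ((-9/2)² + 3127) + 409 = (81/4 + 3127) + 409 = 12589/4 + 409 = 14225/4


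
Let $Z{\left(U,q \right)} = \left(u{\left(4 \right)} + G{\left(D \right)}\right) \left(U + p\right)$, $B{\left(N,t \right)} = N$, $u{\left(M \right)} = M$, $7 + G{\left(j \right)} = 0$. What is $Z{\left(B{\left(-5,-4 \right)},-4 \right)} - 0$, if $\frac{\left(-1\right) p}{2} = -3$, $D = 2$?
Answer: $-3$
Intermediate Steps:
$G{\left(j \right)} = -7$ ($G{\left(j \right)} = -7 + 0 = -7$)
$p = 6$ ($p = \left(-2\right) \left(-3\right) = 6$)
$Z{\left(U,q \right)} = -18 - 3 U$ ($Z{\left(U,q \right)} = \left(4 - 7\right) \left(U + 6\right) = - 3 \left(6 + U\right) = -18 - 3 U$)
$Z{\left(B{\left(-5,-4 \right)},-4 \right)} - 0 = \left(-18 - -15\right) - 0 = \left(-18 + 15\right) + 0 = -3 + 0 = -3$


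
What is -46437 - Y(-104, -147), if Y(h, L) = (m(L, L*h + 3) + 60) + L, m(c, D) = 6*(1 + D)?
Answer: -138102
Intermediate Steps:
m(c, D) = 6 + 6*D
Y(h, L) = 84 + L + 6*L*h (Y(h, L) = ((6 + 6*(L*h + 3)) + 60) + L = ((6 + 6*(3 + L*h)) + 60) + L = ((6 + (18 + 6*L*h)) + 60) + L = ((24 + 6*L*h) + 60) + L = (84 + 6*L*h) + L = 84 + L + 6*L*h)
-46437 - Y(-104, -147) = -46437 - (84 - 147 + 6*(-147)*(-104)) = -46437 - (84 - 147 + 91728) = -46437 - 1*91665 = -46437 - 91665 = -138102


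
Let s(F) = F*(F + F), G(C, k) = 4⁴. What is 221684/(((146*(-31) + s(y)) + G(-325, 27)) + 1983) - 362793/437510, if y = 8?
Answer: -97772236927/944584090 ≈ -103.51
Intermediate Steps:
G(C, k) = 256
s(F) = 2*F² (s(F) = F*(2*F) = 2*F²)
221684/(((146*(-31) + s(y)) + G(-325, 27)) + 1983) - 362793/437510 = 221684/(((146*(-31) + 2*8²) + 256) + 1983) - 362793/437510 = 221684/(((-4526 + 2*64) + 256) + 1983) - 362793*1/437510 = 221684/(((-4526 + 128) + 256) + 1983) - 362793/437510 = 221684/((-4398 + 256) + 1983) - 362793/437510 = 221684/(-4142 + 1983) - 362793/437510 = 221684/(-2159) - 362793/437510 = 221684*(-1/2159) - 362793/437510 = -221684/2159 - 362793/437510 = -97772236927/944584090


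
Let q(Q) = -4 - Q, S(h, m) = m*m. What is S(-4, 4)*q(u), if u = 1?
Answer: -80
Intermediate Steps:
S(h, m) = m²
S(-4, 4)*q(u) = 4²*(-4 - 1*1) = 16*(-4 - 1) = 16*(-5) = -80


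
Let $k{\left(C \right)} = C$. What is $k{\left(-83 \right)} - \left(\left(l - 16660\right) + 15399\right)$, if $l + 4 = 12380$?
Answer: $-11198$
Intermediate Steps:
$l = 12376$ ($l = -4 + 12380 = 12376$)
$k{\left(-83 \right)} - \left(\left(l - 16660\right) + 15399\right) = -83 - \left(\left(12376 - 16660\right) + 15399\right) = -83 - \left(-4284 + 15399\right) = -83 - 11115 = -11198$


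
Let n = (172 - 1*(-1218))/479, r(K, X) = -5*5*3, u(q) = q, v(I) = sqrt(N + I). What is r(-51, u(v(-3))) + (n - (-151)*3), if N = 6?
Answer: 182452/479 ≈ 380.90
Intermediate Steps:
v(I) = sqrt(6 + I)
r(K, X) = -75 (r(K, X) = -25*3 = -75)
n = 1390/479 (n = (172 + 1218)*(1/479) = 1390*(1/479) = 1390/479 ≈ 2.9019)
r(-51, u(v(-3))) + (n - (-151)*3) = -75 + (1390/479 - (-151)*3) = -75 + (1390/479 - 1*(-453)) = -75 + (1390/479 + 453) = -75 + 218377/479 = 182452/479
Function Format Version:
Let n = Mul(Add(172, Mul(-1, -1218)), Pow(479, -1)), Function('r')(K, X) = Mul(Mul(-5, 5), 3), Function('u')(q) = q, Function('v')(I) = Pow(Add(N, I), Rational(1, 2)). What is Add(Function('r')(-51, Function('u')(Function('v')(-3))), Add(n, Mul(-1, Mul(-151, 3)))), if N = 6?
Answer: Rational(182452, 479) ≈ 380.90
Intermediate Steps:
Function('v')(I) = Pow(Add(6, I), Rational(1, 2))
Function('r')(K, X) = -75 (Function('r')(K, X) = Mul(-25, 3) = -75)
n = Rational(1390, 479) (n = Mul(Add(172, 1218), Rational(1, 479)) = Mul(1390, Rational(1, 479)) = Rational(1390, 479) ≈ 2.9019)
Add(Function('r')(-51, Function('u')(Function('v')(-3))), Add(n, Mul(-1, Mul(-151, 3)))) = Add(-75, Add(Rational(1390, 479), Mul(-1, Mul(-151, 3)))) = Add(-75, Add(Rational(1390, 479), Mul(-1, -453))) = Add(-75, Add(Rational(1390, 479), 453)) = Add(-75, Rational(218377, 479)) = Rational(182452, 479)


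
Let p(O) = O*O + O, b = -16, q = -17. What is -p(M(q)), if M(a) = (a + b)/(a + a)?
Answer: -2211/1156 ≈ -1.9126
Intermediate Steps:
M(a) = (-16 + a)/(2*a) (M(a) = (a - 16)/(a + a) = (-16 + a)/((2*a)) = (-16 + a)*(1/(2*a)) = (-16 + a)/(2*a))
p(O) = O + O² (p(O) = O² + O = O + O²)
-p(M(q)) = -(½)*(-16 - 17)/(-17)*(1 + (½)*(-16 - 17)/(-17)) = -(½)*(-1/17)*(-33)*(1 + (½)*(-1/17)*(-33)) = -33*(1 + 33/34)/34 = -33*67/(34*34) = -1*2211/1156 = -2211/1156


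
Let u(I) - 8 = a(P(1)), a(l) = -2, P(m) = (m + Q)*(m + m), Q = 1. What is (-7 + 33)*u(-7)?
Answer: 156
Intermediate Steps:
P(m) = 2*m*(1 + m) (P(m) = (m + 1)*(m + m) = (1 + m)*(2*m) = 2*m*(1 + m))
u(I) = 6 (u(I) = 8 - 2 = 6)
(-7 + 33)*u(-7) = (-7 + 33)*6 = 26*6 = 156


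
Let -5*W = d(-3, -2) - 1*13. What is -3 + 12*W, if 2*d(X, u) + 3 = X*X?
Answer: 21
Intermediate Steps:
d(X, u) = -3/2 + X²/2 (d(X, u) = -3/2 + (X*X)/2 = -3/2 + X²/2)
W = 2 (W = -((-3/2 + (½)*(-3)²) - 1*13)/5 = -((-3/2 + (½)*9) - 13)/5 = -((-3/2 + 9/2) - 13)/5 = -(3 - 13)/5 = -⅕*(-10) = 2)
-3 + 12*W = -3 + 12*2 = -3 + 24 = 21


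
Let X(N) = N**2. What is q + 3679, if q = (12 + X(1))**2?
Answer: 3848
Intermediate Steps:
q = 169 (q = (12 + 1**2)**2 = (12 + 1)**2 = 13**2 = 169)
q + 3679 = 169 + 3679 = 3848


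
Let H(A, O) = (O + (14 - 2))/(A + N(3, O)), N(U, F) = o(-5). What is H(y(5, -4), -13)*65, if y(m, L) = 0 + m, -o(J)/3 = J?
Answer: -13/4 ≈ -3.2500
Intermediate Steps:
o(J) = -3*J
y(m, L) = m
N(U, F) = 15 (N(U, F) = -3*(-5) = 15)
H(A, O) = (12 + O)/(15 + A) (H(A, O) = (O + (14 - 2))/(A + 15) = (O + 12)/(15 + A) = (12 + O)/(15 + A))
H(y(5, -4), -13)*65 = ((12 - 13)/(15 + 5))*65 = (-1/20)*65 = ((1/20)*(-1))*65 = -1/20*65 = -13/4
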